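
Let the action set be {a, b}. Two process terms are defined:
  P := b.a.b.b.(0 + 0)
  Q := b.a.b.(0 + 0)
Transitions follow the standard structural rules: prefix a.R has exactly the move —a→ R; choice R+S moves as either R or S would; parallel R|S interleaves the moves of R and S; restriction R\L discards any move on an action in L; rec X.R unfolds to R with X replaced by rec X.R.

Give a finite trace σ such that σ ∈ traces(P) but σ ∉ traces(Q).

P's transition system — 5 states:
  u0 = b.a.b.b.(0 + 0) → =b=> u1
  u1 = a.b.b.(0 + 0) → =a=> u2
  u2 = b.b.(0 + 0) → =b=> u3
  u3 = b.(0 + 0) → =b=> u4
  u4 = 0 + 0 → ·
Q's transition system — 4 states:
  v0 = b.a.b.(0 + 0) → =b=> v1
  v1 = a.b.(0 + 0) → =a=> v2
  v2 = b.(0 + 0) → =b=> v3
  v3 = 0 + 0 → ·
Trace ⟨babb⟩ through P, begin at {u0}:
  [1] b ⇒ {u1}
  [2] a ⇒ {u2}
  [3] b ⇒ {u3}
  [4] b ⇒ {u4}
  P completes σ.
Trace ⟨babb⟩ through Q, begin at {v0}:
  [1] b ⇒ {v1}
  [2] a ⇒ {v2}
  [3] b ⇒ {v3}
  [4] b ⇒ no successor for Q

babb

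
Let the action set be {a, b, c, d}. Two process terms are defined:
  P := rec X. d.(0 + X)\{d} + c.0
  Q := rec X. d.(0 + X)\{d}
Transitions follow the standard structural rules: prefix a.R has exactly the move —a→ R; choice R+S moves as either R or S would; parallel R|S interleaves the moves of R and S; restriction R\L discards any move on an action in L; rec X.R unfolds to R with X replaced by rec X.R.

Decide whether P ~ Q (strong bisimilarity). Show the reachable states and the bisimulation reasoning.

P's transition system — 4 states:
  u0 = rec X. d.(0 + X)\{d} + c.0 ⊢ —c→ u1, —d→ u2
  u1 = 0 ⊢ stopped
  u2 = (0 + (rec X. d.(0 + X)\{d} + c.0))\{d} ⊢ —c→ u3
  u3 = 0\{d} ⊢ stopped
Q's transition system — 2 states:
  v0 = rec X. d.(0 + X)\{d} ⊢ —d→ v1
  v1 = (0 + (rec X. d.(0 + X)\{d}))\{d} ⊢ stopped
Coarsest stable partition (strong bisimilarity classes):
  B0 = {u0}
  B1 = {u2}
  B2 = {u1, u3, v1}
  B3 = {v0}
u0 ∈ B0, v0 ∈ B3 → different blocks

NO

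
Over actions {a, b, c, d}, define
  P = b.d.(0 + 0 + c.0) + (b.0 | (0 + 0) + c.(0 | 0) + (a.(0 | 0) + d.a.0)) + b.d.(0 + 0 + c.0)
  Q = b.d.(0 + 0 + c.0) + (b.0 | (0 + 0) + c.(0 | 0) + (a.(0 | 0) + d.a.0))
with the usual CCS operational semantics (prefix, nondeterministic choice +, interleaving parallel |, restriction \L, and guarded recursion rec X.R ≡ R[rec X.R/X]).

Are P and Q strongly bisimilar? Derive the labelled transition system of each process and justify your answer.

LTS(P): 7 reachable states
  s0 = b.d.(0 + 0 + c.0) + (b.0 | (0 + 0) + c.(0 | 0) + (a.(0 | 0) + d.a.0)) + b.d.(0 + 0 + c.0) → ··a··> s1, ··b··> s2, ··b··> s3, ··c··> s1, ··d··> s4
  s1 = 0 | 0 → ∅
  s2 = 0 | (0 + 0) → ∅
  s3 = d.(0 + 0 + c.0) → ··d··> s5
  s4 = a.0 → ··a··> s6
  s5 = 0 + 0 + c.0 → ··c··> s6
  s6 = 0 → ∅
LTS(Q): 7 reachable states
  t0 = b.d.(0 + 0 + c.0) + (b.0 | (0 + 0) + c.(0 | 0) + (a.(0 | 0) + d.a.0)) → ··a··> t1, ··b··> t2, ··b··> t3, ··c··> t1, ··d··> t4
  t1 = 0 | 0 → ∅
  t2 = 0 | (0 + 0) → ∅
  t3 = d.(0 + 0 + c.0) → ··d··> t5
  t4 = a.0 → ··a··> t6
  t5 = 0 + 0 + c.0 → ··c··> t6
  t6 = 0 → ∅
Partition-refinement fixed point:
  B0 = {s0, t0}
  B1 = {s3, t3}
  B2 = {s5, t5}
  B3 = {s1, s2, s6, t1, t2, t6}
  B4 = {s4, t4}
s0 ∈ B0, t0 ∈ B0 → same block

P ~ Q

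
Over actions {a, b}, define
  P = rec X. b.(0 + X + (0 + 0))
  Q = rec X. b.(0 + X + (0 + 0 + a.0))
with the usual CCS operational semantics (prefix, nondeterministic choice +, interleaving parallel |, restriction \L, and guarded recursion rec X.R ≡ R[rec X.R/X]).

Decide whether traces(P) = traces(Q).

traces(P) ≠ traces(Q) — witness ⟨ba⟩

LTS(P): 2 reachable states
  u0 = rec X. b.(0 + X + (0 + 0)) | --b--▸ u1
  u1 = 0 + (rec X. b.(0 + X + (0 + 0))) + (0 + 0) | --b--▸ u1
LTS(Q): 3 reachable states
  v0 = rec X. b.(0 + X + (0 + 0 + a.0)) | --b--▸ v1
  v1 = 0 + (rec X. b.(0 + X + (0 + 0 + a.0))) + (0 + 0 + a.0) | --a--▸ v2, --b--▸ v1
  v2 = 0 | ·
Executing ba from Q (initial set {v0}):
  step 1 (b): {v1}
  step 2 (a): {v2}
  ✓ Q
Executing ba from P (initial set {u0}):
  step 1 (b): {u1}
  step 2 (a): ∅  — P cannot continue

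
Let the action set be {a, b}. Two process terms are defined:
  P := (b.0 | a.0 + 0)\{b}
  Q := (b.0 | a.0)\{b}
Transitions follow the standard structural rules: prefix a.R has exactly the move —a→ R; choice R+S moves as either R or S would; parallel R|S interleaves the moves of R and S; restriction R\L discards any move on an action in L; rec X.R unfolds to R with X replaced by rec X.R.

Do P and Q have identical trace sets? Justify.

trace-equivalent

P's transition system — 2 states:
  m0 = (b.0 | a.0 + 0)\{b} :: -a-> m1
  m1 = (b.0 | 0)\{b} :: stopped
Q's transition system — 2 states:
  n0 = (b.0 | a.0)\{b} :: -a-> n1
  n1 = (b.0 | 0)\{b} :: stopped
Coarsest stable partition (strong bisimilarity classes):
  B0 = {m0, n0}
  B1 = {m1, n1}
m0 ∈ B0, n0 ∈ B0 → same block
Bisimilar ⇒ trace-equivalent.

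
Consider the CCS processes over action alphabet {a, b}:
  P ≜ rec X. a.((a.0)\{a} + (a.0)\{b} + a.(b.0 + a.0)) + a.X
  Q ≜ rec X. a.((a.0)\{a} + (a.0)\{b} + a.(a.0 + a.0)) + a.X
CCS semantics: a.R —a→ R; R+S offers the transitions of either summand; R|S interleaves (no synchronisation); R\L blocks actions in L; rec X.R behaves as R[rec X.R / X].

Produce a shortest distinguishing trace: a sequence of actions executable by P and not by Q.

aab

LTS(P): 5 reachable states
  s0 = rec X. a.((a.0)\{a} + (a.0)\{b} + a.(b.0 + a.0)) + a.X :: —a→ s0, —a→ s1
  s1 = (a.0)\{a} + (a.0)\{b} + a.(b.0 + a.0) :: —a→ s2, —a→ s3
  s2 = 0\{b} :: ·
  s3 = b.0 + a.0 :: —a→ s4, —b→ s4
  s4 = 0 :: ·
LTS(Q): 5 reachable states
  t0 = rec X. a.((a.0)\{a} + (a.0)\{b} + a.(a.0 + a.0)) + a.X :: —a→ t0, —a→ t1
  t1 = (a.0)\{a} + (a.0)\{b} + a.(a.0 + a.0) :: —a→ t2, —a→ t3
  t2 = 0\{b} :: ·
  t3 = a.0 + a.0 :: —a→ t4
  t4 = 0 :: ·
Run σ = ⟨aab⟩ on P: start {s0}
  [1] a ⇒ {s0, s1}
  [2] a ⇒ {s0, s1, s2, s3}
  [3] b ⇒ {s4}
  ✓ P
Run σ = ⟨aab⟩ on Q: start {t0}
  [1] a ⇒ {t0, t1}
  [2] a ⇒ {t0, t1, t2, t3}
  [3] b ⇒ ∅  — Q cannot continue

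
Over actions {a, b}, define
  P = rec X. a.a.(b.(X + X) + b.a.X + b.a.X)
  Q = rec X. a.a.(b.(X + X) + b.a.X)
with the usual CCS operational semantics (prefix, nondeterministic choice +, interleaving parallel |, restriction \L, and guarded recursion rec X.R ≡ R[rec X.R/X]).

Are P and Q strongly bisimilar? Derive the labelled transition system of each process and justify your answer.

bisimilar

P's transition system — 5 states:
  m0 = rec X. a.a.(b.(X + X) + b.a.X + b.a.X) → --a--▸ m1
  m1 = a.(b.((rec X. a.a.(b.(X + X) + b.a.X + b.a.X)) + (rec X. a.a.(b.(X + X) + b.a.X + b.a.X))) + b.a.(rec X. a.a.(b.(X + X) + b.a.X + b.a.X)) + b.a.(rec X. a.a.(b.(X + X) + b.a.X + b.a.X))) → --a--▸ m2
  m2 = b.((rec X. a.a.(b.(X + X) + b.a.X + b.a.X)) + (rec X. a.a.(b.(X + X) + b.a.X + b.a.X))) + b.a.(rec X. a.a.(b.(X + X) + b.a.X + b.a.X)) + b.a.(rec X. a.a.(b.(X + X) + b.a.X + b.a.X)) → --b--▸ m3, --b--▸ m4
  m3 = (rec X. a.a.(b.(X + X) + b.a.X + b.a.X)) + (rec X. a.a.(b.(X + X) + b.a.X + b.a.X)) → --a--▸ m1
  m4 = a.(rec X. a.a.(b.(X + X) + b.a.X + b.a.X)) → --a--▸ m0
Q's transition system — 5 states:
  n0 = rec X. a.a.(b.(X + X) + b.a.X) → --a--▸ n1
  n1 = a.(b.((rec X. a.a.(b.(X + X) + b.a.X)) + (rec X. a.a.(b.(X + X) + b.a.X))) + b.a.(rec X. a.a.(b.(X + X) + b.a.X))) → --a--▸ n2
  n2 = b.((rec X. a.a.(b.(X + X) + b.a.X)) + (rec X. a.a.(b.(X + X) + b.a.X))) + b.a.(rec X. a.a.(b.(X + X) + b.a.X)) → --b--▸ n3, --b--▸ n4
  n3 = (rec X. a.a.(b.(X + X) + b.a.X)) + (rec X. a.a.(b.(X + X) + b.a.X)) → --a--▸ n1
  n4 = a.(rec X. a.a.(b.(X + X) + b.a.X)) → --a--▸ n0
Bisimilarity quotient blocks:
  B0 = {m0, m3, n0, n3}
  B1 = {m1, n1}
  B2 = {m2, n2}
  B3 = {m4, n4}
m0 ∈ B0, n0 ∈ B0 → same block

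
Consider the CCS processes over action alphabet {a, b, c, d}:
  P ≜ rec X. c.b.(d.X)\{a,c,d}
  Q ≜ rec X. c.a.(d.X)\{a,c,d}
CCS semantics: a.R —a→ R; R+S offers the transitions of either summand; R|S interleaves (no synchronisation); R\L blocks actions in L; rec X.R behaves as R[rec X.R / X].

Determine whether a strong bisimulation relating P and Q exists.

not bisimilar

LTS(P): 3 reachable states
  s0 = rec X. c.b.(d.X)\{a,c,d} ⊢ -c-> s1
  s1 = b.(d.(rec X. c.b.(d.X)\{a,c,d}))\{a,c,d} ⊢ -b-> s2
  s2 = (d.(rec X. c.b.(d.X)\{a,c,d}))\{a,c,d} ⊢ deadlocked
LTS(Q): 3 reachable states
  t0 = rec X. c.a.(d.X)\{a,c,d} ⊢ -c-> t1
  t1 = a.(d.(rec X. c.a.(d.X)\{a,c,d}))\{a,c,d} ⊢ -a-> t2
  t2 = (d.(rec X. c.a.(d.X)\{a,c,d}))\{a,c,d} ⊢ deadlocked
Bisimilarity quotient blocks:
  B0 = {s0}
  B1 = {s1}
  B2 = {s2, t2}
  B3 = {t0}
  B4 = {t1}
s0 ∈ B0, t0 ∈ B3 → different blocks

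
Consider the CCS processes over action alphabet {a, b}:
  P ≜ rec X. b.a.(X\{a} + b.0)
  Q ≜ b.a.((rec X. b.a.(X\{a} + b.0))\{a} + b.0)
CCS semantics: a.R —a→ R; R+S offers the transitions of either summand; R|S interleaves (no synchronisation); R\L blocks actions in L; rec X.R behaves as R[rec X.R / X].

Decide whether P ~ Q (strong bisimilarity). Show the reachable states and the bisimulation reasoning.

bisimilar

LTS(P): 5 reachable states
  u0 = rec X. b.a.(X\{a} + b.0) :: --b--▸ u1
  u1 = a.((rec X. b.a.(X\{a} + b.0))\{a} + b.0) :: --a--▸ u2
  u2 = (rec X. b.a.(X\{a} + b.0))\{a} + b.0 :: --b--▸ u3, --b--▸ u4
  u3 = (a.((rec X. b.a.(X\{a} + b.0))\{a} + b.0))\{a} :: stopped
  u4 = 0 :: stopped
LTS(Q): 5 reachable states
  v0 = b.a.((rec X. b.a.(X\{a} + b.0))\{a} + b.0) :: --b--▸ v1
  v1 = a.((rec X. b.a.(X\{a} + b.0))\{a} + b.0) :: --a--▸ v2
  v2 = (rec X. b.a.(X\{a} + b.0))\{a} + b.0 :: --b--▸ v3, --b--▸ v4
  v3 = (a.((rec X. b.a.(X\{a} + b.0))\{a} + b.0))\{a} :: stopped
  v4 = 0 :: stopped
Bisimilarity quotient blocks:
  B0 = {u0, v0}
  B1 = {u1, v1}
  B2 = {u2, v2}
  B3 = {u3, u4, v3, v4}
u0 ∈ B0, v0 ∈ B0 → same block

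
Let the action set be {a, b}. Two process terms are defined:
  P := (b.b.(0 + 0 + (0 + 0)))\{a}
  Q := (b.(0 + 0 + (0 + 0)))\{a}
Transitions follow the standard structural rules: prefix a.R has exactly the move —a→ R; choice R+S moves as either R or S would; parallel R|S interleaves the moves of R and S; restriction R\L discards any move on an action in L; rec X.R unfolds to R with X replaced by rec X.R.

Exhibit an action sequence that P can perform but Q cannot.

LTS(P): 3 reachable states
  s0 = (b.b.(0 + 0 + (0 + 0)))\{a} | =b=> s1
  s1 = (b.(0 + 0 + (0 + 0)))\{a} | =b=> s2
  s2 = (0 + 0 + (0 + 0))\{a} | stopped
LTS(Q): 2 reachable states
  t0 = (b.(0 + 0 + (0 + 0)))\{a} | =b=> t1
  t1 = (0 + 0 + (0 + 0))\{a} | stopped
Run σ = ⟨bb⟩ on P: start {s0}
  [1] b ⇒ {s1}
  [2] b ⇒ {s2}
  — P admits the full trace.
Run σ = ⟨bb⟩ on Q: start {t0}
  [1] b ⇒ {t1}
  [2] b ⇒ no successor for Q

bb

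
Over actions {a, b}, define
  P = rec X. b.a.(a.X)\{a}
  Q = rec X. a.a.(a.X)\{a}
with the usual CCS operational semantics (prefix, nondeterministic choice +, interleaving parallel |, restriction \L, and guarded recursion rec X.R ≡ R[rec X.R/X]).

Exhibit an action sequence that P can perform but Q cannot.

LTS(P): 3 reachable states
  p0 = rec X. b.a.(a.X)\{a} has moves -b-> p1
  p1 = a.(a.(rec X. b.a.(a.X)\{a}))\{a} has moves -a-> p2
  p2 = (a.(rec X. b.a.(a.X)\{a}))\{a} has moves stopped
LTS(Q): 3 reachable states
  q0 = rec X. a.a.(a.X)\{a} has moves -a-> q1
  q1 = a.(a.(rec X. a.a.(a.X)\{a}))\{a} has moves -a-> q2
  q2 = (a.(rec X. a.a.(a.X)\{a}))\{a} has moves stopped
Run σ = ⟨b⟩ on P: start {p0}
  [1] b ⇒ {p1}
  ✓ P
Run σ = ⟨b⟩ on Q: start {q0}
  [1] b ⇒ ∅  — Q cannot continue

b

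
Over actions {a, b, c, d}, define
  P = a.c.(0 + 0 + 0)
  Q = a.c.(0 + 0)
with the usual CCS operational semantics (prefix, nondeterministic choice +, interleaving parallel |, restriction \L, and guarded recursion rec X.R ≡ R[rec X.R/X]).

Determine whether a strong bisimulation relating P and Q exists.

Reachable graph of P (3 states):
  u0 = a.c.(0 + 0 + 0) has moves --a--▸ u1
  u1 = c.(0 + 0 + 0) has moves --c--▸ u2
  u2 = 0 + 0 + 0 has moves ·
Reachable graph of Q (3 states):
  v0 = a.c.(0 + 0) has moves --a--▸ v1
  v1 = c.(0 + 0) has moves --c--▸ v2
  v2 = 0 + 0 has moves ·
Partition-refinement fixed point:
  B0 = {u0, v0}
  B1 = {u1, v1}
  B2 = {u2, v2}
u0 ∈ B0, v0 ∈ B0 → same block

bisimilar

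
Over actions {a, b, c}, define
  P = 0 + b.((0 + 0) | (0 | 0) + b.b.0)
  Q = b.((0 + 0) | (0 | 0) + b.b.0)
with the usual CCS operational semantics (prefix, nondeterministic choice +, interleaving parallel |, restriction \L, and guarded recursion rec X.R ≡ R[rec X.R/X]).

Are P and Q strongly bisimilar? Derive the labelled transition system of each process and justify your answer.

Reachable graph of P (4 states):
  p0 = 0 + b.((0 + 0) | (0 | 0) + b.b.0) → --b--▸ p1
  p1 = (0 + 0) | (0 | 0) + b.b.0 → --b--▸ p2
  p2 = b.0 → --b--▸ p3
  p3 = 0 → ·
Reachable graph of Q (4 states):
  q0 = b.((0 + 0) | (0 | 0) + b.b.0) → --b--▸ q1
  q1 = (0 + 0) | (0 | 0) + b.b.0 → --b--▸ q2
  q2 = b.0 → --b--▸ q3
  q3 = 0 → ·
Bisimilarity quotient blocks:
  B0 = {p0, q0}
  B1 = {p1, q1}
  B2 = {p2, q2}
  B3 = {p3, q3}
p0 ∈ B0, q0 ∈ B0 → same block

bisimilar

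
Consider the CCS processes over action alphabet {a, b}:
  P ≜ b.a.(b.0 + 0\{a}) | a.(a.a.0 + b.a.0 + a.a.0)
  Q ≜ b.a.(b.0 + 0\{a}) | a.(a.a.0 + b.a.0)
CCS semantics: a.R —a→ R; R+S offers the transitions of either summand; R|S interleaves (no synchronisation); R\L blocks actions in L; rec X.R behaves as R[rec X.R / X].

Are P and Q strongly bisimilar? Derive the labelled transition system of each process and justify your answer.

P's transition system — 16 states:
  m0 = b.a.(b.0 + 0\{a}) | a.(a.a.0 + b.a.0 + a.a.0) :: —a→ m1, —b→ m2
  m1 = b.a.(b.0 + 0\{a}) | (a.a.0 + b.a.0 + a.a.0) :: —a→ m3, —b→ m3, —b→ m4
  m2 = a.(b.0 + 0\{a}) | a.(a.a.0 + b.a.0 + a.a.0) :: —a→ m4, —a→ m5
  m3 = b.a.(b.0 + 0\{a}) | a.0 :: —a→ m6, —b→ m7
  m4 = a.(b.0 + 0\{a}) | (a.a.0 + b.a.0 + a.a.0) :: —a→ m7, —a→ m8, —b→ m7
  m5 = (b.0 + 0\{a}) | a.(a.a.0 + b.a.0 + a.a.0) :: —a→ m8, —b→ m9
  m6 = b.a.(b.0 + 0\{a}) | 0 :: —b→ m10
  m7 = a.(b.0 + 0\{a}) | a.0 :: —a→ m10, —a→ m11
  m8 = (b.0 + 0\{a}) | (a.a.0 + b.a.0 + a.a.0) :: —a→ m11, —b→ m11, —b→ m12
  m9 = 0 | a.(a.a.0 + b.a.0 + a.a.0) :: —a→ m12
  m10 = a.(b.0 + 0\{a}) | 0 :: —a→ m13
  m11 = (b.0 + 0\{a}) | a.0 :: —a→ m13, —b→ m14
  m12 = 0 | (a.a.0 + b.a.0 + a.a.0) :: —a→ m14, —b→ m14
  m13 = (b.0 + 0\{a}) | 0 :: —b→ m15
  m14 = 0 | a.0 :: —a→ m15
  m15 = 0 | 0 :: ∅
Q's transition system — 16 states:
  n0 = b.a.(b.0 + 0\{a}) | a.(a.a.0 + b.a.0) :: —a→ n1, —b→ n2
  n1 = b.a.(b.0 + 0\{a}) | (a.a.0 + b.a.0) :: —a→ n3, —b→ n3, —b→ n4
  n2 = a.(b.0 + 0\{a}) | a.(a.a.0 + b.a.0) :: —a→ n4, —a→ n5
  n3 = b.a.(b.0 + 0\{a}) | a.0 :: —a→ n6, —b→ n7
  n4 = a.(b.0 + 0\{a}) | (a.a.0 + b.a.0) :: —a→ n7, —a→ n8, —b→ n7
  n5 = (b.0 + 0\{a}) | a.(a.a.0 + b.a.0) :: —a→ n8, —b→ n9
  n6 = b.a.(b.0 + 0\{a}) | 0 :: —b→ n10
  n7 = a.(b.0 + 0\{a}) | a.0 :: —a→ n10, —a→ n11
  n8 = (b.0 + 0\{a}) | (a.a.0 + b.a.0) :: —a→ n11, —b→ n11, —b→ n12
  n9 = 0 | a.(a.a.0 + b.a.0) :: —a→ n12
  n10 = a.(b.0 + 0\{a}) | 0 :: —a→ n13
  n11 = (b.0 + 0\{a}) | a.0 :: —a→ n13, —b→ n14
  n12 = 0 | (a.a.0 + b.a.0) :: —a→ n14, —b→ n14
  n13 = (b.0 + 0\{a}) | 0 :: —b→ n15
  n14 = 0 | a.0 :: —a→ n15
  n15 = 0 | 0 :: ∅
Partition-refinement fixed point:
  B0 = {m0, n0}
  B1 = {m1, n1}
  B2 = {m3, n3}
  B3 = {m6, n6}
  B4 = {m10, n10}
  B5 = {m13, n13}
  B6 = {m15, n15}
  B7 = {m7, n7}
  B8 = {m11, n11}
  B9 = {m14, n14}
  B10 = {m4, n4}
  B11 = {m8, n8}
  B12 = {m12, n12}
  B13 = {m2, n2}
  B14 = {m5, n5}
  B15 = {m9, n9}
m0 ∈ B0, n0 ∈ B0 → same block

YES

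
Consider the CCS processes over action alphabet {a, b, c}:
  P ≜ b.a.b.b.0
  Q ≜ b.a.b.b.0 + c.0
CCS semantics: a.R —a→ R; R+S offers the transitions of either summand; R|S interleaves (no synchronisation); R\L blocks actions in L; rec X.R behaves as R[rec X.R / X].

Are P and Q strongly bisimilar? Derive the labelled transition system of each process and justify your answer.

Reachable graph of P (5 states):
  u0 = b.a.b.b.0 | --b--▸ u1
  u1 = a.b.b.0 | --a--▸ u2
  u2 = b.b.0 | --b--▸ u3
  u3 = b.0 | --b--▸ u4
  u4 = 0 | deadlocked
Reachable graph of Q (5 states):
  v0 = b.a.b.b.0 + c.0 | --b--▸ v1, --c--▸ v2
  v1 = a.b.b.0 | --a--▸ v3
  v2 = 0 | deadlocked
  v3 = b.b.0 | --b--▸ v4
  v4 = b.0 | --b--▸ v2
Bisimilarity quotient blocks:
  B0 = {u0}
  B1 = {u1, v1}
  B2 = {u2, v3}
  B3 = {u3, v4}
  B4 = {u4, v2}
  B5 = {v0}
u0 ∈ B0, v0 ∈ B5 → different blocks

NO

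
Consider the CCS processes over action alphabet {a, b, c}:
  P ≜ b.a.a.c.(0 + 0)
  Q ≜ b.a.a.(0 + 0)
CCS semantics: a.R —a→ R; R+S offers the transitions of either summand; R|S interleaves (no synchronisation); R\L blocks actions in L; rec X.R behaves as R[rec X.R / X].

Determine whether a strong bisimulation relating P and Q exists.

Reachable graph of P (5 states):
  p0 = b.a.a.c.(0 + 0) → —b→ p1
  p1 = a.a.c.(0 + 0) → —a→ p2
  p2 = a.c.(0 + 0) → —a→ p3
  p3 = c.(0 + 0) → —c→ p4
  p4 = 0 + 0 → ·
Reachable graph of Q (4 states):
  q0 = b.a.a.(0 + 0) → —b→ q1
  q1 = a.a.(0 + 0) → —a→ q2
  q2 = a.(0 + 0) → —a→ q3
  q3 = 0 + 0 → ·
Coarsest stable partition (strong bisimilarity classes):
  B0 = {p0}
  B1 = {p1}
  B2 = {p2}
  B3 = {p3}
  B4 = {p4, q3}
  B5 = {q0}
  B6 = {q1}
  B7 = {q2}
p0 ∈ B0, q0 ∈ B5 → different blocks

NO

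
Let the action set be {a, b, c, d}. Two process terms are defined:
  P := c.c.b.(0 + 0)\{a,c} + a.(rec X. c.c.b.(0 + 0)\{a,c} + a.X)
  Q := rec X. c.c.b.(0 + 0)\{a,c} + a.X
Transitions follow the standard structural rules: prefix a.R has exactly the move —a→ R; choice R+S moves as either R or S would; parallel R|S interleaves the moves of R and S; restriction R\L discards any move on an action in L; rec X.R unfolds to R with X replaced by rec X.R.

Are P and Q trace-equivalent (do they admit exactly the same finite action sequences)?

YES

P's transition system — 5 states:
  s0 = c.c.b.(0 + 0)\{a,c} + a.(rec X. c.c.b.(0 + 0)\{a,c} + a.X) ⊢ —a→ s1, —c→ s2
  s1 = rec X. c.c.b.(0 + 0)\{a,c} + a.X ⊢ —a→ s1, —c→ s2
  s2 = c.b.(0 + 0)\{a,c} ⊢ —c→ s3
  s3 = b.(0 + 0)\{a,c} ⊢ —b→ s4
  s4 = (0 + 0)\{a,c} ⊢ deadlocked
Q's transition system — 4 states:
  t0 = rec X. c.c.b.(0 + 0)\{a,c} + a.X ⊢ —a→ t0, —c→ t1
  t1 = c.b.(0 + 0)\{a,c} ⊢ —c→ t2
  t2 = b.(0 + 0)\{a,c} ⊢ —b→ t3
  t3 = (0 + 0)\{a,c} ⊢ deadlocked
Partition-refinement fixed point:
  B0 = {s0, s1, t0}
  B1 = {s2, t1}
  B2 = {s3, t2}
  B3 = {s4, t3}
s0 ∈ B0, t0 ∈ B0 → same block
Bisimilar ⇒ trace-equivalent.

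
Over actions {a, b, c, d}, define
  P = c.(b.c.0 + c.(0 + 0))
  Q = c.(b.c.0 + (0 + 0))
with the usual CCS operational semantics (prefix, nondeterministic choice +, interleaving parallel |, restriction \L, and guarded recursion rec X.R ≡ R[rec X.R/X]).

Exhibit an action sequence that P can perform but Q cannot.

cc

LTS(P): 5 reachable states
  s0 = c.(b.c.0 + c.(0 + 0)) | --c--▸ s1
  s1 = b.c.0 + c.(0 + 0) | --b--▸ s2, --c--▸ s3
  s2 = c.0 | --c--▸ s4
  s3 = 0 + 0 | ·
  s4 = 0 | ·
LTS(Q): 4 reachable states
  t0 = c.(b.c.0 + (0 + 0)) | --c--▸ t1
  t1 = b.c.0 + (0 + 0) | --b--▸ t2
  t2 = c.0 | --c--▸ t3
  t3 = 0 | ·
Trace ⟨cc⟩ through P, begin at {s0}:
  step 1 (c): {s1}
  step 2 (c): {s3}
  ✓ P
Trace ⟨cc⟩ through Q, begin at {t0}:
  step 1 (c): {t1}
  step 2 (c): no successor for Q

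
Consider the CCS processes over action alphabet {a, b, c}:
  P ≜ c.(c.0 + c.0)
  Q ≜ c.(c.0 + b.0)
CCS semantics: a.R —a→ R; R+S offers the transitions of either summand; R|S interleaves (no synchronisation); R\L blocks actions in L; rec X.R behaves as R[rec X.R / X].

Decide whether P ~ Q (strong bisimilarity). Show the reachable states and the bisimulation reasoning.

P ≁ Q

P's transition system — 3 states:
  u0 = c.(c.0 + c.0) has moves =c=> u1
  u1 = c.0 + c.0 has moves =c=> u2
  u2 = 0 has moves stopped
Q's transition system — 3 states:
  v0 = c.(c.0 + b.0) has moves =c=> v1
  v1 = c.0 + b.0 has moves =b=> v2, =c=> v2
  v2 = 0 has moves stopped
Coarsest stable partition (strong bisimilarity classes):
  B0 = {u0}
  B1 = {u1}
  B2 = {u2, v2}
  B3 = {v0}
  B4 = {v1}
u0 ∈ B0, v0 ∈ B3 → different blocks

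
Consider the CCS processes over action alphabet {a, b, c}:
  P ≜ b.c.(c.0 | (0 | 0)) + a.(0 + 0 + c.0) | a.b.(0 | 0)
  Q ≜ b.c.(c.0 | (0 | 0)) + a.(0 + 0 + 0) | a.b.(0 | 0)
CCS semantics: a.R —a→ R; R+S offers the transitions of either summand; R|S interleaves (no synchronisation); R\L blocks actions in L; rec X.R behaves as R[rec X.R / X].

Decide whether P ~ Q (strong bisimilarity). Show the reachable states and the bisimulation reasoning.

Reachable graph of P (11 states):
  s0 = b.c.(c.0 | (0 | 0)) + a.(0 + 0 + c.0) | a.b.(0 | 0) → ··a··> s1, ··a··> s2, ··b··> s3
  s1 = (0 + 0 + c.0) | a.b.(0 | 0) → ··a··> s4, ··c··> s5
  s2 = a.(0 + 0 + c.0) | b.(0 | 0) → ··a··> s4, ··b··> s6
  s3 = c.(c.0 | (0 | 0)) → ··c··> s7
  s4 = (0 + 0 + c.0) | b.(0 | 0) → ··b··> s8, ··c··> s9
  s5 = 0 | a.b.(0 | 0) → ··a··> s9
  s6 = a.(0 + 0 + c.0) | (0 | 0) → ··a··> s8
  s7 = c.0 | (0 | 0) → ··c··> s10
  s8 = (0 + 0 + c.0) | (0 | 0) → ··c··> s10
  s9 = 0 | b.(0 | 0) → ··b··> s10
  s10 = 0 | (0 | 0) → (no moves)
Reachable graph of Q (9 states):
  t0 = b.c.(c.0 | (0 | 0)) + a.(0 + 0 + 0) | a.b.(0 | 0) → ··a··> t1, ··a··> t2, ··b··> t3
  t1 = (0 + 0 + 0) | a.b.(0 | 0) → ··a··> t4
  t2 = a.(0 + 0 + 0) | b.(0 | 0) → ··a··> t4, ··b··> t5
  t3 = c.(c.0 | (0 | 0)) → ··c··> t6
  t4 = (0 + 0 + 0) | b.(0 | 0) → ··b··> t7
  t5 = a.(0 + 0 + 0) | (0 | 0) → ··a··> t7
  t6 = c.0 | (0 | 0) → ··c··> t8
  t7 = (0 + 0 + 0) | (0 | 0) → (no moves)
  t8 = 0 | (0 | 0) → (no moves)
Partition-refinement fixed point:
  B0 = {s0}
  B1 = {s3, t3}
  B2 = {s7, s8, t6}
  B3 = {s10, t7, t8}
  B4 = {s1}
  B5 = {s5, t1}
  B6 = {s9, t4}
  B7 = {s4}
  B8 = {s2}
  B9 = {s6}
  B10 = {t0}
  B11 = {t2}
  B12 = {t5}
s0 ∈ B0, t0 ∈ B10 → different blocks

not bisimilar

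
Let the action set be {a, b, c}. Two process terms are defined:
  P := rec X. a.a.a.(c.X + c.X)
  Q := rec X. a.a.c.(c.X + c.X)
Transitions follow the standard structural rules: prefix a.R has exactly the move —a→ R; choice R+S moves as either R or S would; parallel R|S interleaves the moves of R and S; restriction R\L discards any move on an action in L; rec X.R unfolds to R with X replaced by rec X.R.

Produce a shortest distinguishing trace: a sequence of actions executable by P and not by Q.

aaa

P's transition system — 4 states:
  m0 = rec X. a.a.a.(c.X + c.X) ⊢ ··a··> m1
  m1 = a.a.(c.(rec X. a.a.a.(c.X + c.X)) + c.(rec X. a.a.a.(c.X + c.X))) ⊢ ··a··> m2
  m2 = a.(c.(rec X. a.a.a.(c.X + c.X)) + c.(rec X. a.a.a.(c.X + c.X))) ⊢ ··a··> m3
  m3 = c.(rec X. a.a.a.(c.X + c.X)) + c.(rec X. a.a.a.(c.X + c.X)) ⊢ ··c··> m0
Q's transition system — 4 states:
  n0 = rec X. a.a.c.(c.X + c.X) ⊢ ··a··> n1
  n1 = a.c.(c.(rec X. a.a.c.(c.X + c.X)) + c.(rec X. a.a.c.(c.X + c.X))) ⊢ ··a··> n2
  n2 = c.(c.(rec X. a.a.c.(c.X + c.X)) + c.(rec X. a.a.c.(c.X + c.X))) ⊢ ··c··> n3
  n3 = c.(rec X. a.a.c.(c.X + c.X)) + c.(rec X. a.a.c.(c.X + c.X)) ⊢ ··c··> n0
Trace ⟨aaa⟩ through P, begin at {m0}:
  [1] a ⇒ {m1}
  [2] a ⇒ {m2}
  [3] a ⇒ {m3}
  ✓ P
Trace ⟨aaa⟩ through Q, begin at {n0}:
  [1] a ⇒ {n1}
  [2] a ⇒ {n2}
  [3] a ⇒ ∅ (Q stuck)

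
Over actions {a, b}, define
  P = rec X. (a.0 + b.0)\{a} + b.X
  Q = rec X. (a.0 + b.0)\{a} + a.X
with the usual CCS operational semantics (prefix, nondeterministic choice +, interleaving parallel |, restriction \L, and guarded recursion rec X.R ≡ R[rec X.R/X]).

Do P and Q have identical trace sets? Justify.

trace-distinct — witness ⟨bb⟩

P's transition system — 2 states:
  p0 = rec X. (a.0 + b.0)\{a} + b.X :: =b=> p0, =b=> p1
  p1 = 0\{a} :: deadlocked
Q's transition system — 2 states:
  q0 = rec X. (a.0 + b.0)\{a} + a.X :: =a=> q0, =b=> q1
  q1 = 0\{a} :: deadlocked
Trace ⟨bb⟩ through P, begin at {p0}:
  [1] b ⇒ {p0, p1}
  [2] b ⇒ {p0, p1}
  ✓ P
Trace ⟨bb⟩ through Q, begin at {q0}:
  [1] b ⇒ {q1}
  [2] b ⇒ no successor for Q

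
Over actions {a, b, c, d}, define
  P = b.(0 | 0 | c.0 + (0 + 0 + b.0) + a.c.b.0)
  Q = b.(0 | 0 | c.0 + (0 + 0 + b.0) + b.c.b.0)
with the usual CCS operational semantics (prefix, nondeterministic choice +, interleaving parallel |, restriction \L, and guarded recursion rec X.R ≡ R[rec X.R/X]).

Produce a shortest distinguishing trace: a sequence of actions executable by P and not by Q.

ba

LTS(P): 6 reachable states
  u0 = b.(0 | 0 | c.0 + (0 + 0 + b.0) + a.c.b.0) → --b--▸ u1
  u1 = 0 | 0 | c.0 + (0 + 0 + b.0) + a.c.b.0 → --a--▸ u2, --b--▸ u3, --c--▸ u4
  u2 = c.b.0 → --c--▸ u5
  u3 = 0 → deadlocked
  u4 = 0 | 0 | 0 → deadlocked
  u5 = b.0 → --b--▸ u3
LTS(Q): 6 reachable states
  v0 = b.(0 | 0 | c.0 + (0 + 0 + b.0) + b.c.b.0) → --b--▸ v1
  v1 = 0 | 0 | c.0 + (0 + 0 + b.0) + b.c.b.0 → --b--▸ v2, --b--▸ v3, --c--▸ v4
  v2 = 0 → deadlocked
  v3 = c.b.0 → --c--▸ v5
  v4 = 0 | 0 | 0 → deadlocked
  v5 = b.0 → --b--▸ v2
Trace ⟨ba⟩ through P, begin at {u0}:
  after b @ step 1: {u1}
  after a @ step 2: {u2}
  — P admits the full trace.
Trace ⟨ba⟩ through Q, begin at {v0}:
  after b @ step 1: {v1}
  after a @ step 2: ∅  — Q cannot continue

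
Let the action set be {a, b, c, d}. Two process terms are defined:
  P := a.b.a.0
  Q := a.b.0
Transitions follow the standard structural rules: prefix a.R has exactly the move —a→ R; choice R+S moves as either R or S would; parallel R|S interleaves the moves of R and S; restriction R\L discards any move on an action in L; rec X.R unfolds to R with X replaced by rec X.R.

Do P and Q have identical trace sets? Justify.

Reachable graph of P (4 states):
  u0 = a.b.a.0 has moves --a--▸ u1
  u1 = b.a.0 has moves --b--▸ u2
  u2 = a.0 has moves --a--▸ u3
  u3 = 0 has moves ∅
Reachable graph of Q (3 states):
  v0 = a.b.0 has moves --a--▸ v1
  v1 = b.0 has moves --b--▸ v2
  v2 = 0 has moves ∅
Trace ⟨aba⟩ through P, begin at {u0}:
  step 1 (a): {u1}
  step 2 (b): {u2}
  step 3 (a): {u3}
  — P admits the full trace.
Trace ⟨aba⟩ through Q, begin at {v0}:
  step 1 (a): {v1}
  step 2 (b): {v2}
  step 3 (a): ∅ (Q stuck)

trace-distinct — witness ⟨aba⟩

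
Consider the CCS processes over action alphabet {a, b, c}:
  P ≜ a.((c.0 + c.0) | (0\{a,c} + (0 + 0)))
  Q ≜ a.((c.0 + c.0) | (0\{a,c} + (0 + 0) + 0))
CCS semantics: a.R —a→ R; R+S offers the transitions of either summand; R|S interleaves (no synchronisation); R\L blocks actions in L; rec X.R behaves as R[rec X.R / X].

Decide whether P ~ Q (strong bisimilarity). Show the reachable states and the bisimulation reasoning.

P's transition system — 3 states:
  m0 = a.((c.0 + c.0) | (0\{a,c} + (0 + 0))) :: =a=> m1
  m1 = (c.0 + c.0) | (0\{a,c} + (0 + 0)) :: =c=> m2
  m2 = 0 | (0\{a,c} + (0 + 0)) :: stopped
Q's transition system — 3 states:
  n0 = a.((c.0 + c.0) | (0\{a,c} + (0 + 0) + 0)) :: =a=> n1
  n1 = (c.0 + c.0) | (0\{a,c} + (0 + 0) + 0) :: =c=> n2
  n2 = 0 | (0\{a,c} + (0 + 0) + 0) :: stopped
Coarsest stable partition (strong bisimilarity classes):
  B0 = {m0, n0}
  B1 = {m1, n1}
  B2 = {m2, n2}
m0 ∈ B0, n0 ∈ B0 → same block

P ~ Q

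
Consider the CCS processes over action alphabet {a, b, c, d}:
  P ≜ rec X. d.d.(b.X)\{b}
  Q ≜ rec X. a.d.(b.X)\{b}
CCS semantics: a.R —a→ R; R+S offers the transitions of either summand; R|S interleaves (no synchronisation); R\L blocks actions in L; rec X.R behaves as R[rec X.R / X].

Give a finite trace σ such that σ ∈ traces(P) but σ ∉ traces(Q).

P's transition system — 3 states:
  p0 = rec X. d.d.(b.X)\{b} has moves --d--▸ p1
  p1 = d.(b.(rec X. d.d.(b.X)\{b}))\{b} has moves --d--▸ p2
  p2 = (b.(rec X. d.d.(b.X)\{b}))\{b} has moves (no moves)
Q's transition system — 3 states:
  q0 = rec X. a.d.(b.X)\{b} has moves --a--▸ q1
  q1 = d.(b.(rec X. a.d.(b.X)\{b}))\{b} has moves --d--▸ q2
  q2 = (b.(rec X. a.d.(b.X)\{b}))\{b} has moves (no moves)
Executing d from P (initial set {p0}):
  after d @ step 1: {p1}
  — P admits the full trace.
Executing d from Q (initial set {q0}):
  after d @ step 1: ∅ (Q stuck)

d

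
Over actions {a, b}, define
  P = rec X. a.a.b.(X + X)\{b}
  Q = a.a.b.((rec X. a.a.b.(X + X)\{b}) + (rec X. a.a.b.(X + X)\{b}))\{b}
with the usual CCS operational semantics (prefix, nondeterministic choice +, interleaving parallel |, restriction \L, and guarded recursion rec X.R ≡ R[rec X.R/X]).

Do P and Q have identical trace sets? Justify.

Reachable graph of P (6 states):
  m0 = rec X. a.a.b.(X + X)\{b} has moves =a=> m1
  m1 = a.b.((rec X. a.a.b.(X + X)\{b}) + (rec X. a.a.b.(X + X)\{b}))\{b} has moves =a=> m2
  m2 = b.((rec X. a.a.b.(X + X)\{b}) + (rec X. a.a.b.(X + X)\{b}))\{b} has moves =b=> m3
  m3 = ((rec X. a.a.b.(X + X)\{b}) + (rec X. a.a.b.(X + X)\{b}))\{b} has moves =a=> m4
  m4 = (a.b.((rec X. a.a.b.(X + X)\{b}) + (rec X. a.a.b.(X + X)\{b}))\{b})\{b} has moves =a=> m5
  m5 = (b.((rec X. a.a.b.(X + X)\{b}) + (rec X. a.a.b.(X + X)\{b}))\{b})\{b} has moves ·
Reachable graph of Q (6 states):
  n0 = a.a.b.((rec X. a.a.b.(X + X)\{b}) + (rec X. a.a.b.(X + X)\{b}))\{b} has moves =a=> n1
  n1 = a.b.((rec X. a.a.b.(X + X)\{b}) + (rec X. a.a.b.(X + X)\{b}))\{b} has moves =a=> n2
  n2 = b.((rec X. a.a.b.(X + X)\{b}) + (rec X. a.a.b.(X + X)\{b}))\{b} has moves =b=> n3
  n3 = ((rec X. a.a.b.(X + X)\{b}) + (rec X. a.a.b.(X + X)\{b}))\{b} has moves =a=> n4
  n4 = (a.b.((rec X. a.a.b.(X + X)\{b}) + (rec X. a.a.b.(X + X)\{b}))\{b})\{b} has moves =a=> n5
  n5 = (b.((rec X. a.a.b.(X + X)\{b}) + (rec X. a.a.b.(X + X)\{b}))\{b})\{b} has moves ·
Coarsest stable partition (strong bisimilarity classes):
  B0 = {m0, n0}
  B1 = {m1, n1}
  B2 = {m2, n2}
  B3 = {m3, n3}
  B4 = {m4, n4}
  B5 = {m5, n5}
m0 ∈ B0, n0 ∈ B0 → same block
Bisimilar ⇒ trace-equivalent.

traces(P) = traces(Q)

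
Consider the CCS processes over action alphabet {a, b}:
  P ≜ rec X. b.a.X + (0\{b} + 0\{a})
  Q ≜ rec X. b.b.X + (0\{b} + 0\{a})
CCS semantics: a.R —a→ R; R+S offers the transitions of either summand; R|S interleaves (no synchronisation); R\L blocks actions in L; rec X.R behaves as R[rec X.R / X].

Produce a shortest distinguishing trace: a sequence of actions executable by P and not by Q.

LTS(P): 2 reachable states
  m0 = rec X. b.a.X + (0\{b} + 0\{a}) has moves =b=> m1
  m1 = a.(rec X. b.a.X + (0\{b} + 0\{a})) has moves =a=> m0
LTS(Q): 2 reachable states
  n0 = rec X. b.b.X + (0\{b} + 0\{a}) has moves =b=> n1
  n1 = b.(rec X. b.b.X + (0\{b} + 0\{a})) has moves =b=> n0
Executing ba from P (initial set {m0}):
  after b @ step 1: {m1}
  after a @ step 2: {m0}
  P completes σ.
Executing ba from Q (initial set {n0}):
  after b @ step 1: {n1}
  after a @ step 2: ∅  — Q cannot continue

ba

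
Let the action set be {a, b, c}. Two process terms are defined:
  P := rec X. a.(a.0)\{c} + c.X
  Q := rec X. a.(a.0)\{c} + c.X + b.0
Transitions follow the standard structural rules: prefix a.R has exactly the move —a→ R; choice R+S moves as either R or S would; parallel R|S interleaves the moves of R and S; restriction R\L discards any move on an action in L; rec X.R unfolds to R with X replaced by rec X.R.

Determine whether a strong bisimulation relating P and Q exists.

P's transition system — 3 states:
  u0 = rec X. a.(a.0)\{c} + c.X | -a-> u1, -c-> u0
  u1 = (a.0)\{c} | -a-> u2
  u2 = 0\{c} | stopped
Q's transition system — 4 states:
  v0 = rec X. a.(a.0)\{c} + c.X + b.0 | -a-> v1, -b-> v2, -c-> v0
  v1 = (a.0)\{c} | -a-> v3
  v2 = 0 | stopped
  v3 = 0\{c} | stopped
Bisimilarity quotient blocks:
  B0 = {u0}
  B1 = {u1, v1}
  B2 = {u2, v2, v3}
  B3 = {v0}
u0 ∈ B0, v0 ∈ B3 → different blocks

not bisimilar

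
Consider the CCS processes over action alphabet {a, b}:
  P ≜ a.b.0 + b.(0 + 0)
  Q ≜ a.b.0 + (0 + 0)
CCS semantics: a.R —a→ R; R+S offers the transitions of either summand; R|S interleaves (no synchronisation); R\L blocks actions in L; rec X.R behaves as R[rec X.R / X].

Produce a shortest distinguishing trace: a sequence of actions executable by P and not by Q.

LTS(P): 4 reachable states
  p0 = a.b.0 + b.(0 + 0) → -a-> p1, -b-> p2
  p1 = b.0 → -b-> p3
  p2 = 0 + 0 → (no moves)
  p3 = 0 → (no moves)
LTS(Q): 3 reachable states
  q0 = a.b.0 + (0 + 0) → -a-> q1
  q1 = b.0 → -b-> q2
  q2 = 0 → (no moves)
Executing b from P (initial set {p0}):
  [1] b ⇒ {p2}
  P completes σ.
Executing b from Q (initial set {q0}):
  [1] b ⇒ ∅ (Q stuck)

b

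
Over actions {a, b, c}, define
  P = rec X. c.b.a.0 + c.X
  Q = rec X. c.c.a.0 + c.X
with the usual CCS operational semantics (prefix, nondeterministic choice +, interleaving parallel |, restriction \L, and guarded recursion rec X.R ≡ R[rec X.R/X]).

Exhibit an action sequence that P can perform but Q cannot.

cb

P's transition system — 4 states:
  m0 = rec X. c.b.a.0 + c.X has moves —c→ m0, —c→ m1
  m1 = b.a.0 has moves —b→ m2
  m2 = a.0 has moves —a→ m3
  m3 = 0 has moves deadlocked
Q's transition system — 4 states:
  n0 = rec X. c.c.a.0 + c.X has moves —c→ n0, —c→ n1
  n1 = c.a.0 has moves —c→ n2
  n2 = a.0 has moves —a→ n3
  n3 = 0 has moves deadlocked
Trace ⟨cb⟩ through P, begin at {m0}:
  step 1 (c): {m0, m1}
  step 2 (b): {m2}
  — P admits the full trace.
Trace ⟨cb⟩ through Q, begin at {n0}:
  step 1 (c): {n0, n1}
  step 2 (b): ∅ (Q stuck)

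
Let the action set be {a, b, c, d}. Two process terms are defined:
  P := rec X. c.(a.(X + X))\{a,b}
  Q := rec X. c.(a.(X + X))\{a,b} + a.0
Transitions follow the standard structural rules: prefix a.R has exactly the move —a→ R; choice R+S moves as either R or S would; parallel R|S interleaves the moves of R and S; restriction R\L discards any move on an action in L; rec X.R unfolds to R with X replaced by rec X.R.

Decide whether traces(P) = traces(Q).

traces(P) ≠ traces(Q) — witness ⟨a⟩

LTS(P): 2 reachable states
  m0 = rec X. c.(a.(X + X))\{a,b} → =c=> m1
  m1 = (a.((rec X. c.(a.(X + X))\{a,b}) + (rec X. c.(a.(X + X))\{a,b})))\{a,b} → ·
LTS(Q): 3 reachable states
  n0 = rec X. c.(a.(X + X))\{a,b} + a.0 → =a=> n1, =c=> n2
  n1 = 0 → ·
  n2 = (a.((rec X. c.(a.(X + X))\{a,b} + a.0) + (rec X. c.(a.(X + X))\{a,b} + a.0)))\{a,b} → ·
Executing a from Q (initial set {n0}):
  [1] a ⇒ {n1}
  — Q admits the full trace.
Executing a from P (initial set {m0}):
  [1] a ⇒ no successor for P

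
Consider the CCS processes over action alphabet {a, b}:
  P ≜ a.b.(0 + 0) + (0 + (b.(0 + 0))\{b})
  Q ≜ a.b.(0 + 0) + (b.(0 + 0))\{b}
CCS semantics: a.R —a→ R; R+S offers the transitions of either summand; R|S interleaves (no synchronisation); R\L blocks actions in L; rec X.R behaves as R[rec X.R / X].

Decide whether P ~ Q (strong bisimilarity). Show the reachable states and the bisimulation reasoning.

LTS(P): 3 reachable states
  m0 = a.b.(0 + 0) + (0 + (b.(0 + 0))\{b}) has moves =a=> m1
  m1 = b.(0 + 0) has moves =b=> m2
  m2 = 0 + 0 has moves ∅
LTS(Q): 3 reachable states
  n0 = a.b.(0 + 0) + (b.(0 + 0))\{b} has moves =a=> n1
  n1 = b.(0 + 0) has moves =b=> n2
  n2 = 0 + 0 has moves ∅
Partition-refinement fixed point:
  B0 = {m0, n0}
  B1 = {m1, n1}
  B2 = {m2, n2}
m0 ∈ B0, n0 ∈ B0 → same block

P ~ Q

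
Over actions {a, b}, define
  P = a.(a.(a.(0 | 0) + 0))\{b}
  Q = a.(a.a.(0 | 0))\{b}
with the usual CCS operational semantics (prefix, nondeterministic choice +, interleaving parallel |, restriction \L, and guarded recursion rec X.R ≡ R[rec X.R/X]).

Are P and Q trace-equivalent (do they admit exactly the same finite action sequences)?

Reachable graph of P (4 states):
  p0 = a.(a.(a.(0 | 0) + 0))\{b} | ··a··> p1
  p1 = (a.(a.(0 | 0) + 0))\{b} | ··a··> p2
  p2 = (a.(0 | 0) + 0)\{b} | ··a··> p3
  p3 = (0 | 0)\{b} | (no moves)
Reachable graph of Q (4 states):
  q0 = a.(a.a.(0 | 0))\{b} | ··a··> q1
  q1 = (a.a.(0 | 0))\{b} | ··a··> q2
  q2 = (a.(0 | 0))\{b} | ··a··> q3
  q3 = (0 | 0)\{b} | (no moves)
Coarsest stable partition (strong bisimilarity classes):
  B0 = {p0, q0}
  B1 = {p1, q1}
  B2 = {p2, q2}
  B3 = {p3, q3}
p0 ∈ B0, q0 ∈ B0 → same block
Bisimilar ⇒ trace-equivalent.

traces(P) = traces(Q)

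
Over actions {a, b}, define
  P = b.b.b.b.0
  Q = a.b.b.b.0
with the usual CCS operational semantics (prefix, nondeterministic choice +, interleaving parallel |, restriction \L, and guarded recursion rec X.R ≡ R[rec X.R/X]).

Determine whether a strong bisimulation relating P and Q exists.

Reachable graph of P (5 states):
  m0 = b.b.b.b.0 → ··b··> m1
  m1 = b.b.b.0 → ··b··> m2
  m2 = b.b.0 → ··b··> m3
  m3 = b.0 → ··b··> m4
  m4 = 0 → (no moves)
Reachable graph of Q (5 states):
  n0 = a.b.b.b.0 → ··a··> n1
  n1 = b.b.b.0 → ··b··> n2
  n2 = b.b.0 → ··b··> n3
  n3 = b.0 → ··b··> n4
  n4 = 0 → (no moves)
Bisimilarity quotient blocks:
  B0 = {m0}
  B1 = {m1, n1}
  B2 = {m2, n2}
  B3 = {m3, n3}
  B4 = {m4, n4}
  B5 = {n0}
m0 ∈ B0, n0 ∈ B5 → different blocks

not bisimilar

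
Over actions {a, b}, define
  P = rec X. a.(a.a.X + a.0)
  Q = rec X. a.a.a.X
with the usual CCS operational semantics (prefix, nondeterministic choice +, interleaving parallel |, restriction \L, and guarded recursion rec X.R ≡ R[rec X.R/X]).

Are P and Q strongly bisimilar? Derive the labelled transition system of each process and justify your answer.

P's transition system — 4 states:
  m0 = rec X. a.(a.a.X + a.0) | =a=> m1
  m1 = a.a.(rec X. a.(a.a.X + a.0)) + a.0 | =a=> m2, =a=> m3
  m2 = 0 | ∅
  m3 = a.(rec X. a.(a.a.X + a.0)) | =a=> m0
Q's transition system — 3 states:
  n0 = rec X. a.a.a.X | =a=> n1
  n1 = a.a.(rec X. a.a.a.X) | =a=> n2
  n2 = a.(rec X. a.a.a.X) | =a=> n0
Partition-refinement fixed point:
  B0 = {m0}
  B1 = {m1}
  B2 = {m2}
  B3 = {m3}
  B4 = {n0, n1, n2}
m0 ∈ B0, n0 ∈ B4 → different blocks

P ≁ Q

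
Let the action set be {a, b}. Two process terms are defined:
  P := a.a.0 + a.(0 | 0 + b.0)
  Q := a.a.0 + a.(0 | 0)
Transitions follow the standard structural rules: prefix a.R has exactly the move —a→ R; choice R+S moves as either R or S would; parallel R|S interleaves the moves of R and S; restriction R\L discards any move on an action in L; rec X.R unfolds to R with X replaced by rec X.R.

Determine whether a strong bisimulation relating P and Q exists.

NO

Reachable graph of P (4 states):
  u0 = a.a.0 + a.(0 | 0 + b.0) | —a→ u1, —a→ u2
  u1 = 0 | 0 + b.0 | —b→ u3
  u2 = a.0 | —a→ u3
  u3 = 0 | ∅
Reachable graph of Q (4 states):
  v0 = a.a.0 + a.(0 | 0) | —a→ v1, —a→ v2
  v1 = 0 | 0 | ∅
  v2 = a.0 | —a→ v3
  v3 = 0 | ∅
Coarsest stable partition (strong bisimilarity classes):
  B0 = {u0}
  B1 = {u1}
  B2 = {u3, v1, v3}
  B3 = {u2, v2}
  B4 = {v0}
u0 ∈ B0, v0 ∈ B4 → different blocks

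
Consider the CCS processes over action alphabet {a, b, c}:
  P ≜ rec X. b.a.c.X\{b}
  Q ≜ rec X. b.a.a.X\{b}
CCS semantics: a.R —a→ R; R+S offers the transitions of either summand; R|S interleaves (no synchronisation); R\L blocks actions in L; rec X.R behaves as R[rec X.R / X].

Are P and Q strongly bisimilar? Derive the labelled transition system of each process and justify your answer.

P ≁ Q

LTS(P): 4 reachable states
  p0 = rec X. b.a.c.X\{b} → =b=> p1
  p1 = a.c.(rec X. b.a.c.X\{b})\{b} → =a=> p2
  p2 = c.(rec X. b.a.c.X\{b})\{b} → =c=> p3
  p3 = (rec X. b.a.c.X\{b})\{b} → deadlocked
LTS(Q): 4 reachable states
  q0 = rec X. b.a.a.X\{b} → =b=> q1
  q1 = a.a.(rec X. b.a.a.X\{b})\{b} → =a=> q2
  q2 = a.(rec X. b.a.a.X\{b})\{b} → =a=> q3
  q3 = (rec X. b.a.a.X\{b})\{b} → deadlocked
Coarsest stable partition (strong bisimilarity classes):
  B0 = {p0}
  B1 = {p1}
  B2 = {p2}
  B3 = {p3, q3}
  B4 = {q0}
  B5 = {q1}
  B6 = {q2}
p0 ∈ B0, q0 ∈ B4 → different blocks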